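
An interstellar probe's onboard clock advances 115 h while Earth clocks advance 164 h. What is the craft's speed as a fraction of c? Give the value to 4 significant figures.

β ≈ 0.7129

γ = Δt/τ₀ = 164/115 = 1.42609
β = √(1 − 1/γ²) = √(1 − 1/1.42609²) = 0.7129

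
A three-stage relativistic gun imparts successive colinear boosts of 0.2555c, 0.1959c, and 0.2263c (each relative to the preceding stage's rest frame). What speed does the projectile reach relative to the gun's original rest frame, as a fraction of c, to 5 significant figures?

Compose boost 2: (0.1959 + 0.2555)/(1 + 0.1959×0.2555) = 0.45140/1.050052 = 0.4298833
Compose boost 3: (0.2263 + 0.4298833)/(1 + 0.2263×0.4298833) = 0.6561833/1.097283 = 0.59801

u ≈ 0.59801c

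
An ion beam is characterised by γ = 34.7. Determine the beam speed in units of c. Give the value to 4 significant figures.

β = √(1 − 1/γ²) = √(1 − 1/34.7²) = √(0.999169) = 0.9996

β ≈ 0.9996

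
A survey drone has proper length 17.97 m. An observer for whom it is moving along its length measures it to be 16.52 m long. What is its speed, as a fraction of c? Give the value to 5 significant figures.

γ = L₀/L = 17.97/16.52 = 1.087772
β = √(1 − 1/γ²) = 0.39353

β ≈ 0.39353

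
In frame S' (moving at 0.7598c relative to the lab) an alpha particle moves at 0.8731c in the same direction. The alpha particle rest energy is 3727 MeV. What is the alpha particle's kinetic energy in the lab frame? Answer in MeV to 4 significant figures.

K ≈ 15830 MeV

u_lab = (0.8731 + 0.7598)/(1 + 0.8731×0.7598) = 0.9816751
γ = 1/√(1 − 0.9816751²) = 5.24762
K = (γ − 1)m₀c² = (5.24762 − 1) × 3727 = 4.24762 × 3727 = 15830 MeV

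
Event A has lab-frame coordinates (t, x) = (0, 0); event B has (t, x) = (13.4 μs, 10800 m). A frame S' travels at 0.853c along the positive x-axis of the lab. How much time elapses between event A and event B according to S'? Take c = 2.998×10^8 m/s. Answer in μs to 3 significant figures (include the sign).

Δt' ≈ -33.2 μs

γ = 1/√(1 − 0.853²) = 1.9160
Δt' = γ(Δt − vΔx/c²) = 1.9160 × (13.4 μs − 0.853×10800 m / (2.998×10^8 m/s))
= 1.9160 × (-17.328 μs) = -33.2 μs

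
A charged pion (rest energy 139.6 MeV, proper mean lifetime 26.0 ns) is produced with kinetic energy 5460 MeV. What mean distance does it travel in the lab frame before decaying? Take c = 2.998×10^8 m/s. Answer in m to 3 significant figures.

d ≈ 313 m

γ = 1 + K/(m₀c²) = 1 + 5460/139.6 = 40.112
β = √(1 − 1/γ²) = 0.99969
Dilated lifetime: γτ₀ = 40.112 × 26.0 ns = 1042.9 ns
d = βc·γτ₀ = 0.99969 × (2.998×10^8 m/s) × 1.0429×10^-6 s = 313 m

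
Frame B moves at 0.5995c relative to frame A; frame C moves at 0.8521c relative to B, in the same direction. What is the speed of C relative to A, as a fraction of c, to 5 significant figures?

u ≈ 0.96079c

Compose boost 2: (0.8521 + 0.5995)/(1 + 0.8521×0.5995) = 1.4516/1.510834 = 0.96079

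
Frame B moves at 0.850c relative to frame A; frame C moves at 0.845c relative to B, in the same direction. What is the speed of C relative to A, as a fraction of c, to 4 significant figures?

Compose boost 2: (0.845 + 0.850)/(1 + 0.845×0.850) = 1.695/1.71825 = 0.9865

u ≈ 0.9865c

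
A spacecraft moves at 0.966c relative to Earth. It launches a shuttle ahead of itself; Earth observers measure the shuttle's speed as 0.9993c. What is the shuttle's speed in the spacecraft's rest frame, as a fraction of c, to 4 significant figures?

u' ≈ 0.9603c

Inverse velocity addition: u' = (u − v)/(1 − uv/c²)
= (0.9993 − 0.966)/(1 − 0.9993×0.966) = 0.03330/0.0346762 = 0.9603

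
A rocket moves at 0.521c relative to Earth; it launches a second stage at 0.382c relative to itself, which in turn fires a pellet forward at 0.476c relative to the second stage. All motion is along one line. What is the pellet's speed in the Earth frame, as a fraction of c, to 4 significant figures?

u ≈ 0.9048c

Compose boost 2: (0.382 + 0.521)/(1 + 0.382×0.521) = 0.9030/1.19902 = 0.753114
Compose boost 3: (0.476 + 0.753114)/(1 + 0.476×0.753114) = 1.22911/1.35848 = 0.9048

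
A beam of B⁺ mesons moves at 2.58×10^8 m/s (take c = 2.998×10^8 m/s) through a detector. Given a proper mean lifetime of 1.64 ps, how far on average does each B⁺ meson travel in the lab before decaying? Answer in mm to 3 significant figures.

β = v/c = 2.58×10^8 / 2.998×10^8 = 0.86057
γ = 1/√(1 − 0.86057²) = 1.9634
Dilated lifetime: Δt = γτ₀ = 1.9634 × 1.64 ps = 3.2199 ps
d = vΔt = 0.86057c × 3.2199 ps = 2.5800×10^8 m/s × 3.2199×10^-12 s = 0.831 mm

d ≈ 0.831 mm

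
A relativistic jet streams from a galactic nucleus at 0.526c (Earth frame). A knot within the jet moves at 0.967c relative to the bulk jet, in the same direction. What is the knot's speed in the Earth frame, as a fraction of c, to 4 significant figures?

u ≈ 0.9896c

Relativistic velocity addition: u = (u' + v)/(1 + u'v/c²)
= (0.967 + 0.526)/(1 + 0.967×0.526) = 1.493/1.50864 = 0.9896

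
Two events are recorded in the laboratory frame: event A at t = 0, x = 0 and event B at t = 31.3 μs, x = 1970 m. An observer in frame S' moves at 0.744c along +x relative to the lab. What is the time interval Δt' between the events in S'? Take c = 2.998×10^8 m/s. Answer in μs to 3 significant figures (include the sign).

Δt' ≈ 39.5 μs

γ = 1/√(1 − 0.744²) = 1.4966
Δt' = γ(Δt − vΔx/c²) = 1.4966 × (31.3 μs − 0.744×1970 m / (2.998×10^8 m/s))
= 1.4966 × (26.411 μs) = 39.5 μs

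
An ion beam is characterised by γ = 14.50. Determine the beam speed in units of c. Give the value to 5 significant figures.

β ≈ 0.99762

β = √(1 − 1/γ²) = √(1 − 1/14.50²) = √(0.9952438) = 0.99762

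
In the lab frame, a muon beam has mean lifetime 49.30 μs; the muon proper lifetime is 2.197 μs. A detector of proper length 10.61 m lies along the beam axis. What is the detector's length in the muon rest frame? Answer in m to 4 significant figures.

L ≈ 0.4728 m

Time dilation ⇒ γ = Δt/τ₀ = 49.30/2.197 = 22.4397
Length contraction: L = L₀/γ = 10.61/22.4397 = 0.4728 m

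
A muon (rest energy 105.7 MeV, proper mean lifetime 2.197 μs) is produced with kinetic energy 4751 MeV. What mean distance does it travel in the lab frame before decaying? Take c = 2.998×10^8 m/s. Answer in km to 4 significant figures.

d ≈ 30.26 km

γ = 1 + K/(m₀c²) = 1 + 4751/105.7 = 45.9480
β = √(1 − 1/γ²) = 0.999763
Dilated lifetime: γτ₀ = 45.9480 × 2.197 μs = 100.948 μs
d = βc·γτ₀ = 0.999763 × (2.998×10^8 m/s) × 0.000100948 s = 30.26 km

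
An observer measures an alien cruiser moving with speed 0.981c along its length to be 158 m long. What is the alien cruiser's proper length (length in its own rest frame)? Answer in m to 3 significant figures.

L₀ ≈ 814 m

γ = 1/√(1 − 0.981²) = 5.1544
L₀ = γL = 5.1544 × 158 = 814 m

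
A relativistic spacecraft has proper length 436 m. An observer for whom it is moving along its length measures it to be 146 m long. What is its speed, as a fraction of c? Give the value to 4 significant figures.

β ≈ 0.9423

γ = L₀/L = 436/146 = 2.98630
β = √(1 − 1/γ²) = 0.9423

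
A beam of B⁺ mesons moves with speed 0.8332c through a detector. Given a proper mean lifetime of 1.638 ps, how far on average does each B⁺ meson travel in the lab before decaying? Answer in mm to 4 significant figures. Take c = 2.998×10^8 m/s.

d ≈ 0.7399 mm

γ = 1/√(1 − 0.8332²) = 1.80841
Dilated lifetime: Δt = γτ₀ = 1.80841 × 1.638 ps = 2.96218 ps
d = vΔt = 0.8332c × 2.96218 ps = 2.49793×10^8 m/s × 2.96218×10^-12 s = 0.7399 mm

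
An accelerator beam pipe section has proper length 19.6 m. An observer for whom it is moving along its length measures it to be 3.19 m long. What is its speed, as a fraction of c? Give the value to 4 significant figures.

γ = L₀/L = 19.6/3.19 = 6.14420
β = √(1 − 1/γ²) = 0.9867

β ≈ 0.9867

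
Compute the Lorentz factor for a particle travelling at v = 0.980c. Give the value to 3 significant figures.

γ ≈ 5.03

γ = 1/√(1 − β²) = 1/√(1 − 0.980²) = 1/√(0.039600) = 5.03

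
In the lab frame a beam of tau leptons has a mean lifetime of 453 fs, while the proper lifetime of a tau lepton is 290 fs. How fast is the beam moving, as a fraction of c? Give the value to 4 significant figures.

β ≈ 0.7682

γ = Δt/τ₀ = 453/290 = 1.56207
β = √(1 − 1/γ²) = √(1 − 1/1.56207²) = 0.7682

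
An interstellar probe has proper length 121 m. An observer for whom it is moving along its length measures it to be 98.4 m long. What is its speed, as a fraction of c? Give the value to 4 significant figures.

γ = L₀/L = 121/98.4 = 1.22967
β = √(1 − 1/γ²) = 0.5820

β ≈ 0.5820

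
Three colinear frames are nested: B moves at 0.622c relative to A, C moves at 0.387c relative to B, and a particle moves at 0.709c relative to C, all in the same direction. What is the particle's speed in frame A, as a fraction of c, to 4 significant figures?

u ≈ 0.9655c

Compose boost 2: (0.387 + 0.622)/(1 + 0.387×0.622) = 1.009/1.24071 = 0.813241
Compose boost 3: (0.709 + 0.813241)/(1 + 0.709×0.813241) = 1.52224/1.57659 = 0.9655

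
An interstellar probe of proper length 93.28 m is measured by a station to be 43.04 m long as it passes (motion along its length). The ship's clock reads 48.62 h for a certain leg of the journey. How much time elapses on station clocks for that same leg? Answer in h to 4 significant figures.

Δt ≈ 105.4 h

Length contraction ⇒ γ = L₀/L = 93.28/43.04 = 2.16729
Time dilation: Δt = γτ₀ = 2.16729 × 48.62 h = 105.4 h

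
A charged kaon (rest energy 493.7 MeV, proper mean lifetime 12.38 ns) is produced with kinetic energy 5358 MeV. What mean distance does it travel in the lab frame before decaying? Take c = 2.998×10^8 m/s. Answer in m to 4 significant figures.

d ≈ 43.83 m

γ = 1 + K/(m₀c²) = 1 + 5358/493.7 = 11.8527
β = √(1 − 1/γ²) = 0.996435
Dilated lifetime: γτ₀ = 11.8527 × 12.38 ns = 146.737 ns
d = βc·γτ₀ = 0.996435 × (2.998×10^8 m/s) × 1.46737×10^-7 s = 43.83 m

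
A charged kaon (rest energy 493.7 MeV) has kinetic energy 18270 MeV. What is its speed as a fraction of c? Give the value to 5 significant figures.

β ≈ 0.99965

γ = 1 + K/(m₀c²) = 1 + 18270/493.7 = 38.00628
β = √(1 − 1/γ²) = 0.99965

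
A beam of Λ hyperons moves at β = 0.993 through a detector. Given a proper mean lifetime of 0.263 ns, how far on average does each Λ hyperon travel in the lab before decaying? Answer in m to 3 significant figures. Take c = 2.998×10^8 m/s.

d ≈ 0.663 m

γ = 1/√(1 − 0.993²) = 8.4664
Dilated lifetime: Δt = γτ₀ = 8.4664 × 0.263 ns = 2.2267 ns
d = vΔt = 0.993c × 2.2267 ns = 2.9770×10^8 m/s × 2.2267×10^-9 s = 0.663 m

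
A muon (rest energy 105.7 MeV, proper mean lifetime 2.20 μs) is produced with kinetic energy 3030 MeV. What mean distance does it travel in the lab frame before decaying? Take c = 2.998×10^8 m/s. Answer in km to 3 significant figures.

γ = 1 + K/(m₀c²) = 1 + 3030/105.7 = 29.666
β = √(1 − 1/γ²) = 0.99943
Dilated lifetime: γτ₀ = 29.666 × 2.20 μs = 65.265 μs
d = βc·γτ₀ = 0.99943 × (2.998×10^8 m/s) × 6.5265×10^-5 s = 19.6 km

d ≈ 19.6 km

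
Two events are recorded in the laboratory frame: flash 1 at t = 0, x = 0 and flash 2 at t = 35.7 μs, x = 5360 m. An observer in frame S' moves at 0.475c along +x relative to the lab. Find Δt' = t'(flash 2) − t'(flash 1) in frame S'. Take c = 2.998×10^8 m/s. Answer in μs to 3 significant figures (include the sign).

Δt' ≈ 30.9 μs

γ = 1/√(1 − 0.475²) = 1.1364
Δt' = γ(Δt − vΔx/c²) = 1.1364 × (35.7 μs − 0.475×5360 m / (2.998×10^8 m/s))
= 1.1364 × (27.208 μs) = 30.9 μs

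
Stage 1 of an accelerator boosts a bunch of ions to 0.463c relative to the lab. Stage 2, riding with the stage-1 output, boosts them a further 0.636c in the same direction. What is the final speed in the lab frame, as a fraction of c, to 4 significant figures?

Compose boost 2: (0.636 + 0.463)/(1 + 0.636×0.463) = 1.099/1.29447 = 0.8490

u ≈ 0.8490c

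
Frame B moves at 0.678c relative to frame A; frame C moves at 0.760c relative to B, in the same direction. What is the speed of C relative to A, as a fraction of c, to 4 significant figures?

Compose boost 2: (0.760 + 0.678)/(1 + 0.760×0.678) = 1.438/1.51528 = 0.9490

u ≈ 0.9490c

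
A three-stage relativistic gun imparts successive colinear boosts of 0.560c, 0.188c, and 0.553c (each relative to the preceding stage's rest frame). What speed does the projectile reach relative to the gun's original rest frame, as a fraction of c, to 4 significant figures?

Compose boost 2: (0.188 + 0.560)/(1 + 0.188×0.560) = 0.7480/1.10528 = 0.676752
Compose boost 3: (0.553 + 0.676752)/(1 + 0.553×0.676752) = 1.22975/1.37424 = 0.8949

u ≈ 0.8949c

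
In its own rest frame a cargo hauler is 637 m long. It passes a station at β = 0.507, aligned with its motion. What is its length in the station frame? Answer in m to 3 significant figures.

L ≈ 549 m

γ = 1/√(1 − 0.507²) = 1.1602
Length contraction: L = L₀/γ = 637/1.1602 = 549 m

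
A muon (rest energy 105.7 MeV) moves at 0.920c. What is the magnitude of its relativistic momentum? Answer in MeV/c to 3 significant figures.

γ = 1/√(1 − 0.920²) = 2.5516
p = γβm₀c = 2.5516 × 0.920 × 105.7 MeV/c = 248 MeV/c

p ≈ 248 MeV/c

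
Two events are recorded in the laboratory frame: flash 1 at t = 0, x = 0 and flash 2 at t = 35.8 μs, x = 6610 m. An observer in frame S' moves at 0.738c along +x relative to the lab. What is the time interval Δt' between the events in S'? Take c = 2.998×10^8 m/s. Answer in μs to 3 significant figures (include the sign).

γ = 1/√(1 − 0.738²) = 1.4819
Δt' = γ(Δt − vΔx/c²) = 1.4819 × (35.8 μs − 0.738×6610 m / (2.998×10^8 m/s))
= 1.4819 × (19.529 μs) = 28.9 μs

Δt' ≈ 28.9 μs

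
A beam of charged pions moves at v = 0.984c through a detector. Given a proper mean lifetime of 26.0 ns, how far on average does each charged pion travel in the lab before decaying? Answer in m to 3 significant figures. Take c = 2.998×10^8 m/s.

d ≈ 43.0 m

γ = 1/√(1 − 0.984²) = 5.6127
Dilated lifetime: Δt = γτ₀ = 5.6127 × 26.0 ns = 145.93 ns
d = vΔt = 0.984c × 145.93 ns = 2.9500×10^8 m/s × 1.4593×10^-7 s = 43.0 m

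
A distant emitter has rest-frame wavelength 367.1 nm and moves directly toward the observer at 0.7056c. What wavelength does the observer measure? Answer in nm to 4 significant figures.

Relativistic Doppler: λ_obs = λ_src √((1−β)/(1+β))
= 367.1 × √(0.294400/1.70560) = 367.1 × 0.415461 = 152.5 nm

λ_obs ≈ 152.5 nm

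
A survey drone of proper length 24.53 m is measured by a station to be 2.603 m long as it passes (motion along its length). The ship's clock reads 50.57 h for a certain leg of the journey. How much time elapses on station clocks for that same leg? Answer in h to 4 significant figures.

Length contraction ⇒ γ = L₀/L = 24.53/2.603 = 9.42374
Time dilation: Δt = γτ₀ = 9.42374 × 50.57 h = 476.6 h

Δt ≈ 476.6 h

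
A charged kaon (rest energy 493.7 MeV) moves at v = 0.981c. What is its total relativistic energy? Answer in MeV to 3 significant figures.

E ≈ 2540 MeV

γ = 1/√(1 − 0.981²) = 5.1544
E = γm₀c² = 5.1544 × 493.7 MeV = 2540 MeV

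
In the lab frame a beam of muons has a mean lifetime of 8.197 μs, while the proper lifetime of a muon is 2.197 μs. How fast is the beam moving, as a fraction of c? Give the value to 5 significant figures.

β ≈ 0.96341

γ = Δt/τ₀ = 8.197/2.197 = 3.730997
β = √(1 − 1/γ²) = √(1 − 1/3.730997²) = 0.96341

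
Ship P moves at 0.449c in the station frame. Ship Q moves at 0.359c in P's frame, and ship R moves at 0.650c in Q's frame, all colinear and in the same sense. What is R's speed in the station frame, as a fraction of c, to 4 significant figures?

Compose boost 2: (0.359 + 0.449)/(1 + 0.359×0.449) = 0.8080/1.16119 = 0.695837
Compose boost 3: (0.650 + 0.695837)/(1 + 0.650×0.695837) = 1.34584/1.45229 = 0.9267

u ≈ 0.9267c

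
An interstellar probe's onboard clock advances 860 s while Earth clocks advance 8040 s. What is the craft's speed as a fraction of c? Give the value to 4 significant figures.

β ≈ 0.9943

γ = Δt/τ₀ = 8040/860 = 9.34884
β = √(1 − 1/γ²) = √(1 − 1/9.34884²) = 0.9943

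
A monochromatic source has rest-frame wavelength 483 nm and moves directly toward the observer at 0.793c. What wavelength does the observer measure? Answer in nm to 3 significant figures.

λ_obs ≈ 164 nm

Relativistic Doppler: λ_obs = λ_src √((1−β)/(1+β))
= 483 × √(0.20700/1.7930) = 483 × 0.33978 = 164 nm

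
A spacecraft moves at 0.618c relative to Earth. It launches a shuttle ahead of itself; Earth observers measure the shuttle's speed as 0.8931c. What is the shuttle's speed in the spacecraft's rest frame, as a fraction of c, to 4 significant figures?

u' ≈ 0.6140c

Inverse velocity addition: u' = (u − v)/(1 − uv/c²)
= (0.8931 − 0.618)/(1 − 0.8931×0.618) = 0.2751/0.448064 = 0.6140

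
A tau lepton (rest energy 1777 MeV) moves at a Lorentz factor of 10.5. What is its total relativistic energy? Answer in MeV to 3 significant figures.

γ = 10.5 (given)
E = γm₀c² = 10.5 × 1777 MeV = 18700 MeV

E ≈ 18700 MeV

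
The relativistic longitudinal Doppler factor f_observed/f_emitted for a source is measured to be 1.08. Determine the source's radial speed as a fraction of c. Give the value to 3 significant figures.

β ≈ 0.0768

f_obs/f_src = √((1+β)/(1−β)) = 1.08  ⇒  (1+β)/(1−β) = 1.1664
β = |1 − D²|/(1 + D²) = |1 − 1.1664|/(1 + 1.1664) = 0.0768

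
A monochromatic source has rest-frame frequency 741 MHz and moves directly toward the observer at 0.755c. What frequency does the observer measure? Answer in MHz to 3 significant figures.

Relativistic Doppler: f_obs = f_src √((1+β)/(1−β))
= 741 × √(1.7550/0.24500) = 741 × 2.6764 = 1980 MHz

f_obs ≈ 1980 MHz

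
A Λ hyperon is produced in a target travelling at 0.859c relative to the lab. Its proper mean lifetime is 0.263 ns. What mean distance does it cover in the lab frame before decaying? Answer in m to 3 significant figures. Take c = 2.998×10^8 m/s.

γ = 1/√(1 − 0.859²) = 1.9532
Dilated lifetime: Δt = γτ₀ = 1.9532 × 0.263 ns = 0.51370 ns
d = vΔt = 0.859c × 0.51370 ns = 2.5753×10^8 m/s × 5.1370×10^-10 s = 0.132 m

d ≈ 0.132 m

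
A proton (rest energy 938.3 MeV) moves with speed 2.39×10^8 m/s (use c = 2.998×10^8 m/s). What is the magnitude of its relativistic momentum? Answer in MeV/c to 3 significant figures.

p ≈ 1240 MeV/c

β = v/c = 2.39×10^8 / 2.998×10^8 = 0.79720
γ = 1/√(1 − 0.79720²) = 1.6564
p = γβm₀c = 1.6564 × 0.79720 × 938.3 MeV/c = 1240 MeV/c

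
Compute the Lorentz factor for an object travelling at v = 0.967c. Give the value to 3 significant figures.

γ ≈ 3.93

γ = 1/√(1 − β²) = 1/√(1 − 0.967²) = 1/√(0.064911) = 3.93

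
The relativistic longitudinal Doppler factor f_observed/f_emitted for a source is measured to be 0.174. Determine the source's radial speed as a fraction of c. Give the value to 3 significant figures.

β ≈ 0.941

f_obs/f_src = √((1−β)/(1+β)) = 0.174  ⇒  (1−β)/(1+β) = 0.030276
β = |1 − D²|/(1 + D²) = |1 − 0.030276|/(1 + 0.030276) = 0.941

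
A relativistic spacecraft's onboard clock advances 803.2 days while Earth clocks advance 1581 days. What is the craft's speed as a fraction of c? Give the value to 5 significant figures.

γ = Δt/τ₀ = 1581/803.2 = 1.968376
β = √(1 − 1/γ²) = √(1 − 1/1.968376²) = 0.86134

β ≈ 0.86134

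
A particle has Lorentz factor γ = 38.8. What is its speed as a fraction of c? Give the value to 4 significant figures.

β ≈ 0.9997

β = √(1 − 1/γ²) = √(1 − 1/38.8²) = √(0.999336) = 0.9997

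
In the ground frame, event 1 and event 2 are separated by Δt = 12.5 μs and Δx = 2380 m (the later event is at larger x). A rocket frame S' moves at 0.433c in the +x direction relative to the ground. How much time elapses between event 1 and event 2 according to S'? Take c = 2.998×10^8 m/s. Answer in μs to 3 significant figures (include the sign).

γ = 1/√(1 − 0.433²) = 1.1094
Δt' = γ(Δt − vΔx/c²) = 1.1094 × (12.5 μs − 0.433×2380 m / (2.998×10^8 m/s))
= 1.1094 × (9.0626 μs) = 10.1 μs

Δt' ≈ 10.1 μs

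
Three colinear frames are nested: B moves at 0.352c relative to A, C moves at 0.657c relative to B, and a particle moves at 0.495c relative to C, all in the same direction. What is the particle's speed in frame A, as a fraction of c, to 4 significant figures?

Compose boost 2: (0.657 + 0.352)/(1 + 0.657×0.352) = 1.009/1.23126 = 0.819483
Compose boost 3: (0.495 + 0.819483)/(1 + 0.495×0.819483) = 1.31448/1.40564 = 0.9351

u ≈ 0.9351c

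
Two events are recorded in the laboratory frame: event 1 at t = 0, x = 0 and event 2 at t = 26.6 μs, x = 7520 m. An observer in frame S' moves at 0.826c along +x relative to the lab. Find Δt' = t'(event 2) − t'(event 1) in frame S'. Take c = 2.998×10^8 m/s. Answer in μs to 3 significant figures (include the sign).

Δt' ≈ 10.4 μs

γ = 1/√(1 − 0.826²) = 1.7741
Δt' = γ(Δt − vΔx/c²) = 1.7741 × (26.6 μs − 0.826×7520 m / (2.998×10^8 m/s))
= 1.7741 × (5.8811 μs) = 10.4 μs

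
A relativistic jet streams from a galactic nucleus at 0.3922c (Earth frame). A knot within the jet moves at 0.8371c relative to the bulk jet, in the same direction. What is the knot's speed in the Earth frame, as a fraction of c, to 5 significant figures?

Relativistic velocity addition: u = (u' + v)/(1 + u'v/c²)
= (0.8371 + 0.3922)/(1 + 0.8371×0.3922) = 1.2293/1.328311 = 0.92546

u ≈ 0.92546c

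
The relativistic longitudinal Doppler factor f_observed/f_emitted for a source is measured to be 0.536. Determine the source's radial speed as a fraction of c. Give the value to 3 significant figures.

f_obs/f_src = √((1−β)/(1+β)) = 0.536  ⇒  (1−β)/(1+β) = 0.28730
β = |1 − D²|/(1 + D²) = |1 − 0.28730|/(1 + 0.28730) = 0.554

β ≈ 0.554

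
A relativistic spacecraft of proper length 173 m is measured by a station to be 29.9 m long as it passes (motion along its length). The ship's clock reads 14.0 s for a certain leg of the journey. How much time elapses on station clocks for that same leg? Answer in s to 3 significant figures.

Length contraction ⇒ γ = L₀/L = 173/29.9 = 5.7860
Time dilation: Δt = γτ₀ = 5.7860 × 14.0 s = 81.0 s

Δt ≈ 81.0 s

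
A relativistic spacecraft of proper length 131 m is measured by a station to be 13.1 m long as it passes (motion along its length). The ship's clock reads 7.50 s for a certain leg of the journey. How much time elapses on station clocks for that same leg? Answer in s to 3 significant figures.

Length contraction ⇒ γ = L₀/L = 131/13.1 = 10.000
Time dilation: Δt = γτ₀ = 10.000 × 7.50 s = 75.0 s

Δt ≈ 75.0 s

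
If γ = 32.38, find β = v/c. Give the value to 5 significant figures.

β = √(1 − 1/γ²) = √(1 − 1/32.38²) = √(0.9990462) = 0.99952

β ≈ 0.99952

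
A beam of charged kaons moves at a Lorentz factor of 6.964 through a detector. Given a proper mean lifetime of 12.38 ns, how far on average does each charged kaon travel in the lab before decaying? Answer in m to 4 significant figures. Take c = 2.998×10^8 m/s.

d ≈ 25.58 m

β = √(1 − 1/γ²) = √(1 − 1/6.964²) = 0.989636
Dilated lifetime: Δt = γτ₀ = 6.964 × 12.38 ns = 86.2143 ns
d = vΔt = 0.989636c × 86.2143 ns = 2.96693×10^8 m/s × 8.62143×10^-8 s = 25.58 m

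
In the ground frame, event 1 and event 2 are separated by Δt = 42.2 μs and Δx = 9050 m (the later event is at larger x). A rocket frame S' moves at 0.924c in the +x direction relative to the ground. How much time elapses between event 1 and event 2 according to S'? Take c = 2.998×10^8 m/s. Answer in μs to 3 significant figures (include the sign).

Δt' ≈ 37.4 μs

γ = 1/√(1 − 0.924²) = 2.6151
Δt' = γ(Δt − vΔx/c²) = 2.6151 × (42.2 μs − 0.924×9050 m / (2.998×10^8 m/s))
= 2.6151 × (14.307 μs) = 37.4 μs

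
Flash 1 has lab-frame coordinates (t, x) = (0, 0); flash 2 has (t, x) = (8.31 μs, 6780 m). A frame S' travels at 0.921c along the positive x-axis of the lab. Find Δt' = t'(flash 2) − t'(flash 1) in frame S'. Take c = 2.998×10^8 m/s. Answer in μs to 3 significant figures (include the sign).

Δt' ≈ -32.1 μs

γ = 1/√(1 − 0.921²) = 2.5670
Δt' = γ(Δt − vΔx/c²) = 2.5670 × (8.31 μs − 0.921×6780 m / (2.998×10^8 m/s))
= 2.5670 × (-12.518 μs) = -32.1 μs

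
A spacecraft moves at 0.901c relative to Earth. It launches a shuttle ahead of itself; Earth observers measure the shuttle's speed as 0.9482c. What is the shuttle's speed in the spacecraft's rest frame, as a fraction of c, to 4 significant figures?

Inverse velocity addition: u' = (u − v)/(1 − uv/c²)
= (0.9482 − 0.901)/(1 − 0.9482×0.901) = 0.04720/0.145672 = 0.3240

u' ≈ 0.3240c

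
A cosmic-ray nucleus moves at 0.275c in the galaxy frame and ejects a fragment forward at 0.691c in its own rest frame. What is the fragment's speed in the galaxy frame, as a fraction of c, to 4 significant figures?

Compose boost 2: (0.691 + 0.275)/(1 + 0.691×0.275) = 0.9660/1.19002 = 0.8117

u ≈ 0.8117c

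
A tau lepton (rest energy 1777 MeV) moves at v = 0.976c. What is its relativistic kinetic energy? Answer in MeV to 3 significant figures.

γ = 1/√(1 − 0.976²) = 4.5920
K = (γ − 1)m₀c² = (4.5920 − 1) × 1777 MeV = 3.5920 × 1777 MeV = 6380 MeV

K ≈ 6380 MeV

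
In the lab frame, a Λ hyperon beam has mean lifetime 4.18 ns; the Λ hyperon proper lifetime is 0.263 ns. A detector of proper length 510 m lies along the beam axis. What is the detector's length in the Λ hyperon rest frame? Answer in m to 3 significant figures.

Time dilation ⇒ γ = Δt/τ₀ = 4.18/0.263 = 15.894
Length contraction: L = L₀/γ = 510/15.894 = 32.1 m

L ≈ 32.1 m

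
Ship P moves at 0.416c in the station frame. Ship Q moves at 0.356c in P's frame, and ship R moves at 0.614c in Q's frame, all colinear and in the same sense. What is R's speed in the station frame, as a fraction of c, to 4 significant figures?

u ≈ 0.9105c

Compose boost 2: (0.356 + 0.416)/(1 + 0.356×0.416) = 0.7720/1.14810 = 0.672418
Compose boost 3: (0.614 + 0.672418)/(1 + 0.614×0.672418) = 1.28642/1.41286 = 0.9105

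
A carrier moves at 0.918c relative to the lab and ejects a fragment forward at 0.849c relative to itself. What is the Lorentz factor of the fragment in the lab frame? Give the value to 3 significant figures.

γ ≈ 8.49

u_lab = (0.849 + 0.918)/(1 + 0.849×0.918) = 1.767/1.77938 = 0.993041
γ = 1/√(1 − 0.993041²) = 8.49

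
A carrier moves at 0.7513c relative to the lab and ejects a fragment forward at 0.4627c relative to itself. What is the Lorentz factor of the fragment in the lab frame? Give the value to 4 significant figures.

u_lab = (0.4627 + 0.7513)/(1 + 0.4627×0.7513) = 1.2140/1.347627 = 0.9008431
γ = 1/√(1 − 0.9008431²) = 2.303

γ ≈ 2.303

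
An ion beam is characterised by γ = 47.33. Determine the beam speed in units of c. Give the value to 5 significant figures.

β = √(1 − 1/γ²) = √(1 − 1/47.33²) = √(0.9995536) = 0.99978

β ≈ 0.99978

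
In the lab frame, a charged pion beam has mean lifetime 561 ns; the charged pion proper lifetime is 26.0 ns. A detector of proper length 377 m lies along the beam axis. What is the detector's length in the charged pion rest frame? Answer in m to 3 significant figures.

Time dilation ⇒ γ = Δt/τ₀ = 561/26.0 = 21.577
Length contraction: L = L₀/γ = 377/21.577 = 17.5 m

L ≈ 17.5 m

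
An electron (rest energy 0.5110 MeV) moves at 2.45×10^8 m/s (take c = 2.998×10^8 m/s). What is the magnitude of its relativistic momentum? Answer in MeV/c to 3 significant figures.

β = v/c = 2.45×10^8 / 2.998×10^8 = 0.81721
γ = 1/√(1 − 0.81721²) = 1.7351
p = γβm₀c = 1.7351 × 0.81721 × 0.5110 MeV/c = 0.725 MeV/c

p ≈ 0.725 MeV/c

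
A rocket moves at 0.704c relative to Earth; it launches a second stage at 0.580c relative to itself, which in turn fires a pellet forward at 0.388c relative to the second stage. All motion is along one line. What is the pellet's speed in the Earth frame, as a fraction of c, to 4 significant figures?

u ≈ 0.9601c

Compose boost 2: (0.580 + 0.704)/(1 + 0.580×0.704) = 1.284/1.40832 = 0.911725
Compose boost 3: (0.388 + 0.911725)/(1 + 0.388×0.911725) = 1.29972/1.35375 = 0.9601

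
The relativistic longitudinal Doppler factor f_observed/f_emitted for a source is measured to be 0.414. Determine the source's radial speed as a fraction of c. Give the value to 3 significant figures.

f_obs/f_src = √((1−β)/(1+β)) = 0.414  ⇒  (1−β)/(1+β) = 0.17140
β = |1 − D²|/(1 + D²) = |1 − 0.17140|/(1 + 0.17140) = 0.707

β ≈ 0.707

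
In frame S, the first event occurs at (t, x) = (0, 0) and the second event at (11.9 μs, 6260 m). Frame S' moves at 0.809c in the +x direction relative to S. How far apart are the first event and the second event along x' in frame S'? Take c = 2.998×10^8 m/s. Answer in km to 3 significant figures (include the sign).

γ = 1/√(1 − 0.809²) = 1.7012
Δx' = γ(Δx − vΔt) = 1.7012 × (6260 m − 0.809×(2.998×10^8 m/s)×11.9×10^-6 s)
= 1.7012 × (3373.8 m) = 5.74 km

Δx' ≈ 5.74 km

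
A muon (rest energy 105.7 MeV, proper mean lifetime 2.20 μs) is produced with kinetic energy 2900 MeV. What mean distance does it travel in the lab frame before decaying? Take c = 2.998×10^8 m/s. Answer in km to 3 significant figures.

d ≈ 18.7 km

γ = 1 + K/(m₀c²) = 1 + 2900/105.7 = 28.436
β = √(1 − 1/γ²) = 0.99938
Dilated lifetime: γτ₀ = 28.436 × 2.20 μs = 62.560 μs
d = βc·γτ₀ = 0.99938 × (2.998×10^8 m/s) × 6.2560×10^-5 s = 18.7 km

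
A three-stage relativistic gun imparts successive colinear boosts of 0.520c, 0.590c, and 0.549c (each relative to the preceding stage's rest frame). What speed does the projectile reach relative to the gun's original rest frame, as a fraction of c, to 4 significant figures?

u ≈ 0.9537c

Compose boost 2: (0.590 + 0.520)/(1 + 0.590×0.520) = 1.110/1.30680 = 0.849403
Compose boost 3: (0.549 + 0.849403)/(1 + 0.549×0.849403) = 1.39840/1.46632 = 0.9537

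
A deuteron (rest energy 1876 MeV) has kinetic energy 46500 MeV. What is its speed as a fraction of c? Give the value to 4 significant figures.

γ = 1 + K/(m₀c²) = 1 + 46500/1876 = 25.7868
β = √(1 − 1/γ²) = 0.9992

β ≈ 0.9992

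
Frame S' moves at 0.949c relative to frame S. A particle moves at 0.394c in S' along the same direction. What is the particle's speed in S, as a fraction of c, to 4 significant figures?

Relativistic velocity addition: u = (u' + v)/(1 + u'v/c²)
= (0.394 + 0.949)/(1 + 0.394×0.949) = 1.343/1.37391 = 0.9775

u ≈ 0.9775c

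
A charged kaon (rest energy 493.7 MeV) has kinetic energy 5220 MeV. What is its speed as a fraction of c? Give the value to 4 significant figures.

β ≈ 0.9963

γ = 1 + K/(m₀c²) = 1 + 5220/493.7 = 11.5732
β = √(1 − 1/γ²) = 0.9963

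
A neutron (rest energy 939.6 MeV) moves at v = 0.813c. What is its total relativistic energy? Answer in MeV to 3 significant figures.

E ≈ 1610 MeV

γ = 1/√(1 − 0.813²) = 1.7174
E = γm₀c² = 1.7174 × 939.6 MeV = 1610 MeV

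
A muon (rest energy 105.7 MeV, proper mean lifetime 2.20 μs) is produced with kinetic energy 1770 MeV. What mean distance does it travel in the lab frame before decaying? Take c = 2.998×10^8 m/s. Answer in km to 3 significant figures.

γ = 1 + K/(m₀c²) = 1 + 1770/105.7 = 17.746
β = √(1 − 1/γ²) = 0.99841
Dilated lifetime: γτ₀ = 17.746 × 2.20 μs = 39.040 μs
d = βc·γτ₀ = 0.99841 × (2.998×10^8 m/s) × 3.9040×10^-5 s = 11.7 km

d ≈ 11.7 km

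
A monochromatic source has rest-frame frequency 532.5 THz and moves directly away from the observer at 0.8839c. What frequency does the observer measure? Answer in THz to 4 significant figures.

Relativistic Doppler: f_obs = f_src √((1−β)/(1+β))
= 532.5 × √(0.116100/1.88390) = 532.5 × 0.248249 = 132.2 THz

f_obs ≈ 132.2 THz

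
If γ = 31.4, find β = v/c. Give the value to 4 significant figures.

β ≈ 0.9995

β = √(1 − 1/γ²) = √(1 − 1/31.4²) = √(0.998986) = 0.9995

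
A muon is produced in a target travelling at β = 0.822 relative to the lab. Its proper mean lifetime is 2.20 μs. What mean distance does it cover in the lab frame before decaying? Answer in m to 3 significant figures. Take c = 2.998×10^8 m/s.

γ = 1/√(1 − 0.822²) = 1.7560
Dilated lifetime: Δt = γτ₀ = 1.7560 × 2.20 μs = 3.8631 μs
d = vΔt = 0.822c × 3.8631 μs = 2.4644×10^8 m/s × 3.8631×10^-6 s = 952 m

d ≈ 952 m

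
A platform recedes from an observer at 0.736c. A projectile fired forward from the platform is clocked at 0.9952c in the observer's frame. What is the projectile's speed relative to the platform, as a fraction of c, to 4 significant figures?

u' ≈ 0.9689c

Inverse velocity addition: u' = (u − v)/(1 − uv/c²)
= (0.9952 − 0.736)/(1 − 0.9952×0.736) = 0.2592/0.267533 = 0.9689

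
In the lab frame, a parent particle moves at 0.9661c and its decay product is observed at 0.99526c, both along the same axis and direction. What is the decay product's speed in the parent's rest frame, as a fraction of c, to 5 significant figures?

u' ≈ 0.75781c

Inverse velocity addition: u' = (u − v)/(1 − uv/c²)
= (0.99526 − 0.9661)/(1 − 0.99526×0.9661) = 0.029160/0.03847931 = 0.75781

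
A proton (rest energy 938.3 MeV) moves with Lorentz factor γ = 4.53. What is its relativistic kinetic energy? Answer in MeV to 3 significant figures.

K ≈ 3310 MeV

γ = 4.53 (given)
K = (γ − 1)m₀c² = (4.53 − 1) × 938.3 MeV = 3.5300 × 938.3 MeV = 3310 MeV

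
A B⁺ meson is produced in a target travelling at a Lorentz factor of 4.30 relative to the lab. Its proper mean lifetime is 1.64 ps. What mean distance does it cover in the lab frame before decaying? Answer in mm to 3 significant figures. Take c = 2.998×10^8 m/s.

β = √(1 − 1/γ²) = √(1 − 1/4.30²) = 0.97258
Dilated lifetime: Δt = γτ₀ = 4.30 × 1.64 ps = 7.0520 ps
d = vΔt = 0.97258c × 7.0520 ps = 2.9158×10^8 m/s × 7.0520×10^-12 s = 2.06 mm

d ≈ 2.06 mm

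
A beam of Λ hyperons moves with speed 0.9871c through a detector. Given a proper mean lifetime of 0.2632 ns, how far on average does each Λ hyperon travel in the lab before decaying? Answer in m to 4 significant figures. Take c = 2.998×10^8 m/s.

d ≈ 0.4865 m

γ = 1/√(1 − 0.9871²) = 6.24590
Dilated lifetime: Δt = γτ₀ = 6.24590 × 0.2632 ns = 1.64392 ns
d = vΔt = 0.9871c × 1.64392 ns = 2.95933×10^8 m/s × 1.64392×10^-9 s = 0.4865 m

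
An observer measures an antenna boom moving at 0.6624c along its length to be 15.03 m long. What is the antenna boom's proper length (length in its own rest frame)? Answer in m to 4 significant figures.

L₀ ≈ 20.06 m

γ = 1/√(1 − 0.6624²) = 1.33485
L₀ = γL = 1.33485 × 15.03 = 20.06 m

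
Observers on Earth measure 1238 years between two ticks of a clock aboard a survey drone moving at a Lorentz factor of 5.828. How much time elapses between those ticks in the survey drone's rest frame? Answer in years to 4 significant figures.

γ = 5.828 (given)
Proper time: τ₀ = Δt/γ = 1238/5.828 = 212.4 years

τ₀ ≈ 212.4 years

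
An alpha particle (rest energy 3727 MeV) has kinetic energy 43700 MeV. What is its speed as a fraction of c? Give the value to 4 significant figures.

β ≈ 0.9969

γ = 1 + K/(m₀c²) = 1 + 43700/3727 = 12.7252
β = √(1 − 1/γ²) = 0.9969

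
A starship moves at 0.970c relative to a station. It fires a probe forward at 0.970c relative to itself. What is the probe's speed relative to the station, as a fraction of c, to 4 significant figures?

u ≈ 0.9995c

Relativistic velocity addition: u = (u' + v)/(1 + u'v/c²)
= (0.970 + 0.970)/(1 + 0.970×0.970) = 1.940/1.94090 = 0.9995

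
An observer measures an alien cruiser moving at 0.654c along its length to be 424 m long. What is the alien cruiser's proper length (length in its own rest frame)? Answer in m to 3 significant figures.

γ = 1/√(1 − 0.654²) = 1.3219
L₀ = γL = 1.3219 × 424 = 560 m

L₀ ≈ 560 m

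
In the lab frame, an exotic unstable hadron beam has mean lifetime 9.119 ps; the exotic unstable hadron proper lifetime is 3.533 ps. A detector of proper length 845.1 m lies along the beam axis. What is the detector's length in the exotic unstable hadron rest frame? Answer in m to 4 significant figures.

L ≈ 327.4 m

Time dilation ⇒ γ = Δt/τ₀ = 9.119/3.533 = 2.58109
Length contraction: L = L₀/γ = 845.1/2.58109 = 327.4 m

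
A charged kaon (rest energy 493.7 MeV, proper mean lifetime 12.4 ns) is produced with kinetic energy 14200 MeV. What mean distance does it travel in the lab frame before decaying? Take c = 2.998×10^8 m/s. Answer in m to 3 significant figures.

d ≈ 111 m

γ = 1 + K/(m₀c²) = 1 + 14200/493.7 = 29.762
β = √(1 − 1/γ²) = 0.99944
Dilated lifetime: γτ₀ = 29.762 × 12.4 ns = 369.05 ns
d = βc·γτ₀ = 0.99944 × (2.998×10^8 m/s) × 3.6905×10^-7 s = 111 m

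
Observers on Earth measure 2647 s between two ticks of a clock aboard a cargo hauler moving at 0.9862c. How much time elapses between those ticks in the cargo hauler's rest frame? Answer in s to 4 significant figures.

τ₀ ≈ 438.2 s

γ = 1/√(1 − 0.9862²) = 6.04017
Proper time: τ₀ = Δt/γ = 2647/6.04017 = 438.2 s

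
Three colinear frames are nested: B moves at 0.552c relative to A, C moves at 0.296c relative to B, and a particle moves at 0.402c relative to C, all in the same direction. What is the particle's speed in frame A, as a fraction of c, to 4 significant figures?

u ≈ 0.8746c

Compose boost 2: (0.296 + 0.552)/(1 + 0.296×0.552) = 0.8480/1.16339 = 0.728903
Compose boost 3: (0.402 + 0.728903)/(1 + 0.402×0.728903) = 1.13090/1.29302 = 0.8746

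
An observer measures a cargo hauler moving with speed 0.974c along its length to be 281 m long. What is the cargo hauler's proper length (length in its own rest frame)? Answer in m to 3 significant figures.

L₀ ≈ 1240 m

γ = 1/√(1 − 0.974²) = 4.4141
L₀ = γL = 4.4141 × 281 = 1240 m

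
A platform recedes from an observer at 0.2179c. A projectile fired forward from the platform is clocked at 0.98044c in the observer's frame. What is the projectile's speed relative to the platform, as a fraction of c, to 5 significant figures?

u' ≈ 0.96971c

Inverse velocity addition: u' = (u − v)/(1 − uv/c²)
= (0.98044 − 0.2179)/(1 − 0.98044×0.2179) = 0.76254/0.7863621 = 0.96971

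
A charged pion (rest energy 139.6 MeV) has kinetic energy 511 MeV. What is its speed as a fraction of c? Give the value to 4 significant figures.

β ≈ 0.9767

γ = 1 + K/(m₀c²) = 1 + 511/139.6 = 4.66046
β = √(1 − 1/γ²) = 0.9767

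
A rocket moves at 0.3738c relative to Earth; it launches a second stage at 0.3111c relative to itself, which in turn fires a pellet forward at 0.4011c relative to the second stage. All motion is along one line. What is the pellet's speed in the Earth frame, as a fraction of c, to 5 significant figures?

u ≈ 0.81426c

Compose boost 2: (0.3111 + 0.3738)/(1 + 0.3111×0.3738) = 0.68490/1.116289 = 0.6135507
Compose boost 3: (0.4011 + 0.6135507)/(1 + 0.4011×0.6135507) = 1.014651/1.246095 = 0.81426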